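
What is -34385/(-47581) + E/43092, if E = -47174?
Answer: -381433837/1025180226 ≈ -0.37207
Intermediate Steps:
-34385/(-47581) + E/43092 = -34385/(-47581) - 47174/43092 = -34385*(-1/47581) - 47174*1/43092 = 34385/47581 - 23587/21546 = -381433837/1025180226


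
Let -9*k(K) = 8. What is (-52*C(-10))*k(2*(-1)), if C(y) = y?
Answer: -4160/9 ≈ -462.22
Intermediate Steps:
k(K) = -8/9 (k(K) = -⅑*8 = -8/9)
(-52*C(-10))*k(2*(-1)) = -52*(-10)*(-8/9) = 520*(-8/9) = -4160/9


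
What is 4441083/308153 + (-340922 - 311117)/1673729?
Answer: 7232241634540/515764612537 ≈ 14.022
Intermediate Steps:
4441083/308153 + (-340922 - 311117)/1673729 = 4441083*(1/308153) - 652039*1/1673729 = 4441083/308153 - 652039/1673729 = 7232241634540/515764612537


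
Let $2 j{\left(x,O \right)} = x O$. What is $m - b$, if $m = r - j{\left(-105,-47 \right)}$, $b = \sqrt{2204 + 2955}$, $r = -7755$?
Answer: $- \frac{20445}{2} - \sqrt{5159} \approx -10294.0$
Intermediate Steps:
$j{\left(x,O \right)} = \frac{O x}{2}$ ($j{\left(x,O \right)} = \frac{x O}{2} = \frac{O x}{2}$)
$b = \sqrt{5159} \approx 71.826$
$m = - \frac{20445}{2}$ ($m = -7755 - \frac{1}{2} \left(-47\right) \left(-105\right) = -7755 - \frac{4935}{2} = - \frac{20445}{2} \approx -10223.0$)
$m - b = - \frac{20445}{2} - \sqrt{5159}$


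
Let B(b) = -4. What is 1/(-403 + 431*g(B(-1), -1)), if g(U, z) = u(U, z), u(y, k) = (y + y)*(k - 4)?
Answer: 1/16837 ≈ 5.9393e-5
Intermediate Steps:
u(y, k) = 2*y*(-4 + k) (u(y, k) = (2*y)*(-4 + k) = 2*y*(-4 + k))
g(U, z) = 2*U*(-4 + z)
1/(-403 + 431*g(B(-1), -1)) = 1/(-403 + 431*(2*(-4)*(-4 - 1))) = 1/(-403 + 431*(2*(-4)*(-5))) = 1/(-403 + 431*40) = 1/(-403 + 17240) = 1/16837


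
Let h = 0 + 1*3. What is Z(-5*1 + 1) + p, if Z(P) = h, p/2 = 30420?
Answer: 60843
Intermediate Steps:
p = 60840 (p = 2*30420 = 60840)
h = 3 (h = 0 + 3 = 3)
Z(P) = 3
Z(-5*1 + 1) + p = 3 + 60840 = 60843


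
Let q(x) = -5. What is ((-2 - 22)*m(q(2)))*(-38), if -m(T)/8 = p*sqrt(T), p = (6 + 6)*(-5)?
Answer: 437760*I*sqrt(5) ≈ 9.7886e+5*I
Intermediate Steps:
p = -60 (p = 12*(-5) = -60)
m(T) = 480*sqrt(T) (m(T) = -(-480)*sqrt(T) = 480*sqrt(T))
((-2 - 22)*m(q(2)))*(-38) = ((-2 - 22)*(480*sqrt(-5)))*(-38) = -11520*I*sqrt(5)*(-38) = 437760*I*sqrt(5)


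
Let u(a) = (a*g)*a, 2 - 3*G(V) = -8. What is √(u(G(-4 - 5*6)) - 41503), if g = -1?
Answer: I*√373627/3 ≈ 203.75*I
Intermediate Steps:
G(V) = 10/3 (G(V) = ⅔ - ⅓*(-8) = ⅔ + 8/3 = 10/3)
u(a) = -a² (u(a) = (a*(-1))*a = (-a)*a = -a²)
√(u(G(-4 - 5*6)) - 41503) = √(-(10/3)² - 41503) = √(-1*100/9 - 41503) = √(-100/9 - 41503) = √(-373627/9) = I*√373627/3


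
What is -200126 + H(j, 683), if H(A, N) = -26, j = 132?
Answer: -200152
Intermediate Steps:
-200126 + H(j, 683) = -200126 - 26 = -200152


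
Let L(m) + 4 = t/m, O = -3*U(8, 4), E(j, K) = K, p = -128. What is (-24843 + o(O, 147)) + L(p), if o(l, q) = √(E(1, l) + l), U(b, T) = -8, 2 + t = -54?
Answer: -397545/16 + 4*√3 ≈ -24840.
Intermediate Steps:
t = -56 (t = -2 - 54 = -56)
O = 24 (O = -3*(-8) = 24)
o(l, q) = √2*√l (o(l, q) = √(l + l) = √(2*l) = √2*√l)
L(m) = -4 - 56/m
(-24843 + o(O, 147)) + L(p) = (-24843 + √2*√24) + (-4 - 56/(-128)) = (-24843 + √2*(2*√6)) + (-4 - 56*(-1/128)) = (-24843 + 4*√3) + (-4 + 7/16) = (-24843 + 4*√3) - 57/16 = -397545/16 + 4*√3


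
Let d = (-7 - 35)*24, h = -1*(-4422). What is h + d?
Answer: 3414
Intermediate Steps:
h = 4422
d = -1008 (d = -42*24 = -1008)
h + d = 4422 - 1008 = 3414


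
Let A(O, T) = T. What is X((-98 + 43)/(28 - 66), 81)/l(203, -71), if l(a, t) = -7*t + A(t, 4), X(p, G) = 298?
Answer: 298/501 ≈ 0.59481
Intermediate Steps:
l(a, t) = 4 - 7*t (l(a, t) = -7*t + 4 = 4 - 7*t)
X((-98 + 43)/(28 - 66), 81)/l(203, -71) = 298/(4 - 7*(-71)) = 298/(4 + 497) = 298/501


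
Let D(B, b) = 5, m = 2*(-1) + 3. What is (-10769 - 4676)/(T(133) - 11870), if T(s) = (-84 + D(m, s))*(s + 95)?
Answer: 15445/29882 ≈ 0.51687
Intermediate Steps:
m = 1 (m = -2 + 3 = 1)
T(s) = -7505 - 79*s (T(s) = (-84 + 5)*(s + 95) = -79*(95 + s) = -7505 - 79*s)
(-10769 - 4676)/(T(133) - 11870) = (-10769 - 4676)/((-7505 - 79*133) - 11870) = -15445/((-7505 - 10507) - 11870) = -15445/(-18012 - 11870) = -15445/(-29882) = -15445*(-1/29882) = 15445/29882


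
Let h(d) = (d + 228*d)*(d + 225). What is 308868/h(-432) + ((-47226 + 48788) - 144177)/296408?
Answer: -58936098227/126455655816 ≈ -0.46606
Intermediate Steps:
h(d) = 229*d*(225 + d) (h(d) = (229*d)*(225 + d) = 229*d*(225 + d))
308868/h(-432) + ((-47226 + 48788) - 144177)/296408 = 308868/((229*(-432)*(225 - 432))) + ((-47226 + 48788) - 144177)/296408 = 308868/((229*(-432)*(-207))) + (1562 - 144177)*(1/296408) = 308868/20478096 - 142615*1/296408 = 308868*(1/20478096) - 142615/296408 = 25739/1706508 - 142615/296408 = -58936098227/126455655816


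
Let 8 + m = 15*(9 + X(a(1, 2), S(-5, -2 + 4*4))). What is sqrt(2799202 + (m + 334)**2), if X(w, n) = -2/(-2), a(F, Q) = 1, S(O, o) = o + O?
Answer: sqrt(3025778) ≈ 1739.5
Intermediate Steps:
S(O, o) = O + o
X(w, n) = 1 (X(w, n) = -2*(-1/2) = 1)
m = 142 (m = -8 + 15*(9 + 1) = -8 + 15*10 = -8 + 150 = 142)
sqrt(2799202 + (m + 334)**2) = sqrt(2799202 + (142 + 334)**2) = sqrt(2799202 + 476**2) = sqrt(2799202 + 226576) = sqrt(3025778)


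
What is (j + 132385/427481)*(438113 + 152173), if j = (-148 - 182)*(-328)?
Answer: 27312932150035950/427481 ≈ 6.3893e+10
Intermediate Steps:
j = 108240 (j = -330*(-328) = 108240)
(j + 132385/427481)*(438113 + 152173) = (108240 + 132385/427481)*(438113 + 152173) = (108240 + 132385*(1/427481))*590286 = (108240 + 132385/427481)*590286 = (46270675825/427481)*590286 = 27312932150035950/427481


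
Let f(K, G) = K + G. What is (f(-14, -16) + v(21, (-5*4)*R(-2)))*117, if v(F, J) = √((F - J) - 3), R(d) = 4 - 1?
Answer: -3510 + 117*√78 ≈ -2476.7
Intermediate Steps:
R(d) = 3
v(F, J) = √(-3 + F - J)
f(K, G) = G + K
(f(-14, -16) + v(21, (-5*4)*R(-2)))*117 = ((-16 - 14) + √(-3 + 21 - (-5*4)*3))*117 = (-30 + √(-3 + 21 - (-20)*3))*117 = (-30 + √(-3 + 21 - 1*(-60)))*117 = (-30 + √(-3 + 21 + 60))*117 = (-30 + √78)*117 = -3510 + 117*√78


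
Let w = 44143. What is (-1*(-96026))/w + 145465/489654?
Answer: 4858252409/1964981502 ≈ 2.4724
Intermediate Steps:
(-1*(-96026))/w + 145465/489654 = -1*(-96026)/44143 + 145465/489654 = 96026*(1/44143) + 145465*(1/489654) = 96026/44143 + 145465/489654 = 4858252409/1964981502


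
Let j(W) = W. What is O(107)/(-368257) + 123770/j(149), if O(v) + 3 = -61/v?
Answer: 4876971128148/5871121351 ≈ 830.67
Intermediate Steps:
O(v) = -3 - 61/v
O(107)/(-368257) + 123770/j(149) = (-3 - 61/107)/(-368257) + 123770/149 = (-3 - 61*1/107)*(-1/368257) + 123770*(1/149) = (-3 - 61/107)*(-1/368257) + 123770/149 = -382/107*(-1/368257) + 123770/149 = 382/39403499 + 123770/149 = 4876971128148/5871121351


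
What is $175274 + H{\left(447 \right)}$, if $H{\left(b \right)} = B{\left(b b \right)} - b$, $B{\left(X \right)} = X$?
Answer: $374636$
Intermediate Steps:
$H{\left(b \right)} = b^{2} - b$ ($H{\left(b \right)} = b b - b = b^{2} - b$)
$175274 + H{\left(447 \right)} = 175274 + 447 \left(-1 + 447\right) = 175274 + 447 \cdot 446 = 175274 + 199362 = 374636$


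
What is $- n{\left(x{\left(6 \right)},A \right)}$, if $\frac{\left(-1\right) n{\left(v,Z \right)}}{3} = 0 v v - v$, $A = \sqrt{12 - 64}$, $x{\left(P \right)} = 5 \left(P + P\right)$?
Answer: $-180$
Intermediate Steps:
$x{\left(P \right)} = 10 P$ ($x{\left(P \right)} = 5 \cdot 2 P = 10 P$)
$A = 2 i \sqrt{13}$ ($A = \sqrt{-52} = 2 i \sqrt{13} \approx 7.2111 i$)
$n{\left(v,Z \right)} = 3 v$ ($n{\left(v,Z \right)} = - 3 \left(0 v v - v\right) = - 3 \left(0 v - v\right) = - 3 \left(0 - v\right) = - 3 \left(- v\right) = 3 v$)
$- n{\left(x{\left(6 \right)},A \right)} = - 3 \cdot 10 \cdot 6 = - 3 \cdot 60 = \left(-1\right) 180 = -180$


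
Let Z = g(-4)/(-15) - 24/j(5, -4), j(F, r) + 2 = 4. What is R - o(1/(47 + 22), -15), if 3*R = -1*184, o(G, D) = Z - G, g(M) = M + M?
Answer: -5733/115 ≈ -49.852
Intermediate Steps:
j(F, r) = 2 (j(F, r) = -2 + 4 = 2)
g(M) = 2*M
Z = -172/15 (Z = (2*(-4))/(-15) - 24/2 = -8*(-1/15) - 24*½ = 8/15 - 12 = -172/15 ≈ -11.467)
o(G, D) = -172/15 - G
R = -184/3 (R = (-1*184)/3 = (⅓)*(-184) = -184/3 ≈ -61.333)
R - o(1/(47 + 22), -15) = -184/3 - (-172/15 - 1/(47 + 22)) = -184/3 - (-172/15 - 1/69) = -184/3 - 1*(-3961/345) = -184/3 + 3961/345 = -5733/115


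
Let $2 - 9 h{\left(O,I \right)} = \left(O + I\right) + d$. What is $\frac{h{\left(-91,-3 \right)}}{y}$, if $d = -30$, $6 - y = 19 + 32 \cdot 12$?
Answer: $- \frac{14}{397} \approx -0.035264$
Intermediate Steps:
$y = -397$ ($y = 6 - \left(19 + 32 \cdot 12\right) = 6 - \left(19 + 384\right) = 6 - 403 = -397$)
$h{\left(O,I \right)} = \frac{32}{9} - \frac{I}{9} - \frac{O}{9}$ ($h{\left(O,I \right)} = \frac{2}{9} - \frac{\left(O + I\right) - 30}{9} = \frac{2}{9} - \frac{\left(I + O\right) - 30}{9} = \frac{2}{9} - \frac{-30 + I + O}{9} = \frac{2}{9} - \left(- \frac{10}{3} + \frac{I}{9} + \frac{O}{9}\right) = \frac{32}{9} - \frac{I}{9} - \frac{O}{9}$)
$\frac{h{\left(-91,-3 \right)}}{y} = \frac{\frac{32}{9} - - \frac{1}{3} - - \frac{91}{9}}{-397} = \left(\frac{32}{9} + \frac{1}{3} + \frac{91}{9}\right) \left(- \frac{1}{397}\right) = 14 \left(- \frac{1}{397}\right) = - \frac{14}{397}$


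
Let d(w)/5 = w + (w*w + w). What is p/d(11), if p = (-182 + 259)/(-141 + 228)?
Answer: 7/5655 ≈ 0.0012378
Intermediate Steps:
d(w) = 5*w² + 10*w (d(w) = 5*(w + (w*w + w)) = 5*(w + (w² + w)) = 5*(w + (w + w²)) = 5*(w² + 2*w) = 5*w² + 10*w)
p = 77/87 ≈ 0.88506
p/d(11) = 77/(87*((5*11*(2 + 11)))) = 77/(87*((5*11*13))) = (77/87)/715 = (77/87)*(1/715) = 7/5655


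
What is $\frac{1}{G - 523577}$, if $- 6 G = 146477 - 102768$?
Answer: $- \frac{6}{3185171} \approx -1.8837 \cdot 10^{-6}$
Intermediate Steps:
$G = - \frac{43709}{6}$ ($G = - \frac{146477 - 102768}{6} = \left(- \frac{1}{6}\right) 43709 = - \frac{43709}{6} \approx -7284.8$)
$\frac{1}{G - 523577} = \frac{1}{- \frac{43709}{6} - 523577} = \frac{1}{- \frac{3185171}{6}} = - \frac{6}{3185171}$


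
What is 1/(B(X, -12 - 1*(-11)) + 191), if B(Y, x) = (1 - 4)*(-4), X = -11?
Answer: 1/203 ≈ 0.0049261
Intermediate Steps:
B(Y, x) = 12 (B(Y, x) = -3*(-4) = 12)
1/(B(X, -12 - 1*(-11)) + 191) = 1/(12 + 191) = 1/203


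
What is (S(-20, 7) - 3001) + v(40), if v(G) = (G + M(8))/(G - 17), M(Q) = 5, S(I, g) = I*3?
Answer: -70358/23 ≈ -3059.0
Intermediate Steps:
S(I, g) = 3*I
v(G) = (5 + G)/(-17 + G) (v(G) = (G + 5)/(G - 17) = (5 + G)/(-17 + G))
(S(-20, 7) - 3001) + v(40) = (3*(-20) - 3001) + (5 + 40)/(-17 + 40) = (-60 - 3001) + 45/23 = -3061 + (1/23)*45 = -3061 + 45/23 = -70358/23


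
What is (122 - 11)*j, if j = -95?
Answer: -10545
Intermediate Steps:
(122 - 11)*j = (122 - 11)*(-95) = 111*(-95) = -10545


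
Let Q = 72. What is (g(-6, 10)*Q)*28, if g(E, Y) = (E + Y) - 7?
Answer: -6048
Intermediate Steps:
g(E, Y) = -7 + E + Y
(g(-6, 10)*Q)*28 = ((-7 - 6 + 10)*72)*28 = -3*72*28 = -216*28 = -6048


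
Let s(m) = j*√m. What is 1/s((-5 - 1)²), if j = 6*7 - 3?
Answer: 1/234 ≈ 0.0042735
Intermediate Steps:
j = 39 (j = 42 - 3 = 39)
s(m) = 39*√m
1/s((-5 - 1)²) = 1/(39*√((-5 - 1)²)) = 1/(39*√((-6)²)) = 1/(39*√36) = 1/(39*6) = 1/234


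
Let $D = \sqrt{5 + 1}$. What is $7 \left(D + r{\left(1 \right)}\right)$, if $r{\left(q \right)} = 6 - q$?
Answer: $35 + 7 \sqrt{6} \approx 52.146$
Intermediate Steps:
$D = \sqrt{6} \approx 2.4495$
$7 \left(D + r{\left(1 \right)}\right) = 7 \left(\sqrt{6} + \left(6 - 1\right)\right) = 7 \left(\sqrt{6} + 5\right) = 7 \left(5 + \sqrt{6}\right) = 35 + 7 \sqrt{6}$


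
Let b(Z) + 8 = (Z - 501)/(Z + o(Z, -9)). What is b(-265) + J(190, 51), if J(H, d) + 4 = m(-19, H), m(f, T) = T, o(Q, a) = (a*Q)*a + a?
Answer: 3870308/21739 ≈ 178.04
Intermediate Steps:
o(Q, a) = a + Q*a² (o(Q, a) = (Q*a)*a + a = Q*a² + a = a + Q*a²)
b(Z) = -8 + (-501 + Z)/(-9 + 82*Z) (b(Z) = -8 + (Z - 501)/(Z - 9*(1 + Z*(-9))) = -8 + (-501 + Z)/(Z - 9*(1 - 9*Z)) = -8 + (-501 + Z)/(Z + (-9 + 81*Z)) = -8 + (-501 + Z)/(-9 + 82*Z))
J(H, d) = -4 + H
b(-265) + J(190, 51) = (-429 - 655*(-265))/(-9 + 82*(-265)) + (-4 + 190) = (-429 + 173575)/(-9 - 21730) + 186 = 173146/(-21739) + 186 = -1/21739*173146 + 186 = -173146/21739 + 186 = 3870308/21739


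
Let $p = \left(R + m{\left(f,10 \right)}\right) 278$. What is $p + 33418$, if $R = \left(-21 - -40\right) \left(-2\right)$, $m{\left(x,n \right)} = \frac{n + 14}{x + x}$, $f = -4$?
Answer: $22020$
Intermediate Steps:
$m{\left(x,n \right)} = \frac{14 + n}{2 x}$
$R = -38$ ($R = \left(-21 + 40\right) \left(-2\right) = 19 \left(-2\right) = -38$)
$p = -11398$ ($p = \left(-38 + \frac{14 + 10}{2 \left(-4\right)}\right) 278 = \left(-38 + \frac{1}{2} \left(- \frac{1}{4}\right) 24\right) 278 = \left(-38 - 3\right) 278 = \left(-41\right) 278 = -11398$)
$p + 33418 = -11398 + 33418 = 22020$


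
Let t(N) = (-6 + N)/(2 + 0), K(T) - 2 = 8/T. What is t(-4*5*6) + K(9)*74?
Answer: 1357/9 ≈ 150.78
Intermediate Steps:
K(T) = 2 + 8/T
t(N) = -3 + N/2 (t(N) = (-6 + N)/2 = (-6 + N)*(½) = -3 + N/2)
t(-4*5*6) + K(9)*74 = (-3 + (-4*5*6)/2) + (2 + 8/9)*74 = (-3 + (-20*6)/2) + (2 + 8*(⅑))*74 = (-3 + (½)*(-120)) + (2 + 8/9)*74 = (-3 - 60) + (26/9)*74 = -63 + 1924/9 = 1357/9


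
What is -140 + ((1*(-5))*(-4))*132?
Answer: 2500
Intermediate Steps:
-140 + ((1*(-5))*(-4))*132 = -140 - 5*(-4)*132 = -140 + 20*132 = -140 + 2640 = 2500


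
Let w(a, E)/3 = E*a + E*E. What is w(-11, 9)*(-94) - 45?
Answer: 5031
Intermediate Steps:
w(a, E) = 3*E² + 3*E*a (w(a, E) = 3*(E*a + E*E) = 3*(E*a + E²) = 3*(E² + E*a) = 3*E² + 3*E*a)
w(-11, 9)*(-94) - 45 = (3*9*(9 - 11))*(-94) - 45 = (3*9*(-2))*(-94) - 45 = -54*(-94) - 45 = 5076 - 45 = 5031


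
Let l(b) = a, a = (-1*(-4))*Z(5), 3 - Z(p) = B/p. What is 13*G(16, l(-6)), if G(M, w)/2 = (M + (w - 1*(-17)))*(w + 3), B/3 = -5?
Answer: 40014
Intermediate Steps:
B = -15 (B = 3*(-5) = -15)
Z(p) = 3 + 15/p (Z(p) = 3 - (-15)/p = 3 + 15/p)
a = 24 (a = (-1*(-4))*(3 + 15/5) = 4*(3 + 15*(1/5)) = 4*(3 + 3) = 4*6 = 24)
l(b) = 24
G(M, w) = 2*(3 + w)*(17 + M + w) (G(M, w) = 2*((M + (w - 1*(-17)))*(w + 3)) = 2*((M + (w + 17))*(3 + w)) = 2*((M + (17 + w))*(3 + w)) = 2*((17 + M + w)*(3 + w)) = 2*((3 + w)*(17 + M + w)) = 2*(3 + w)*(17 + M + w))
13*G(16, l(-6)) = 13*(102 + 2*24**2 + 6*16 + 40*24 + 2*16*24) = 13*(102 + 2*576 + 96 + 960 + 768) = 13*(102 + 1152 + 96 + 960 + 768) = 13*3078 = 40014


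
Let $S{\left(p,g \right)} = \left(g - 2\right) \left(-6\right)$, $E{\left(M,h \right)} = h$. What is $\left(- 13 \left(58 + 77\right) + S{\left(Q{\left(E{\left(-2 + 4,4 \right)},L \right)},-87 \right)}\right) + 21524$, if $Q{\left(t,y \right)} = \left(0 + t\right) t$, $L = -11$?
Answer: $20303$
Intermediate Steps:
$Q{\left(t,y \right)} = t^{2}$ ($Q{\left(t,y \right)} = t t = t^{2}$)
$S{\left(p,g \right)} = 12 - 6 g$ ($S{\left(p,g \right)} = \left(-2 + g\right) \left(-6\right) = 12 - 6 g$)
$\left(- 13 \left(58 + 77\right) + S{\left(Q{\left(E{\left(-2 + 4,4 \right)},L \right)},-87 \right)}\right) + 21524 = \left(- 13 \left(58 + 77\right) + \left(12 - -522\right)\right) + 21524 = \left(\left(-13\right) 135 + \left(12 + 522\right)\right) + 21524 = \left(-1755 + 534\right) + 21524 = -1221 + 21524 = 20303$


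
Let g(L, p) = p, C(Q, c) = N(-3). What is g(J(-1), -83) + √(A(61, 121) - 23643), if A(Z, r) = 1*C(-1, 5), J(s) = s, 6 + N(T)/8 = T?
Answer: -83 + 3*I*√2635 ≈ -83.0 + 154.0*I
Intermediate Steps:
N(T) = -48 + 8*T
C(Q, c) = -72 (C(Q, c) = -48 + 8*(-3) = -48 - 24 = -72)
A(Z, r) = -72 (A(Z, r) = 1*(-72) = -72)
g(J(-1), -83) + √(A(61, 121) - 23643) = -83 + √(-72 - 23643) = -83 + √(-23715) = -83 + 3*I*√2635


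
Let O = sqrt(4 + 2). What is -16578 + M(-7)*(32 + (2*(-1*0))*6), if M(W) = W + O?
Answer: -16802 + 32*sqrt(6) ≈ -16724.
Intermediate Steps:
O = sqrt(6) ≈ 2.4495
M(W) = W + sqrt(6)
-16578 + M(-7)*(32 + (2*(-1*0))*6) = -16578 + (-7 + sqrt(6))*(32 + (2*(-1*0))*6) = -16578 + (-7 + sqrt(6))*(32 + (2*0)*6) = -16578 + (-7 + sqrt(6))*(32 + 0*6) = -16578 + (-7 + sqrt(6))*(32 + 0) = -16578 + (-7 + sqrt(6))*32 = -16578 + (-224 + 32*sqrt(6)) = -16802 + 32*sqrt(6)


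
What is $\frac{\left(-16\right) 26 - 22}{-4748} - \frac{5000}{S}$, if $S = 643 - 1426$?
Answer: $\frac{12041477}{1858842} \approx 6.4779$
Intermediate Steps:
$S = -783$ ($S = 643 - 1426 = -783$)
$\frac{\left(-16\right) 26 - 22}{-4748} - \frac{5000}{S} = \frac{\left(-16\right) 26 - 22}{-4748} - \frac{5000}{-783} = \left(-416 - 22\right) \left(- \frac{1}{4748}\right) - - \frac{5000}{783} = \left(-438\right) \left(- \frac{1}{4748}\right) + \frac{5000}{783} = \frac{219}{2374} + \frac{5000}{783} = \frac{12041477}{1858842}$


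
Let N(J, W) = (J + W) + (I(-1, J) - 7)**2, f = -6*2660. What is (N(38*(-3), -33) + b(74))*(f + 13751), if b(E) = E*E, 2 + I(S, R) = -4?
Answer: -12145082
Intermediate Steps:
I(S, R) = -6 (I(S, R) = -2 - 4 = -6)
f = -15960
b(E) = E**2
N(J, W) = 169 + J + W (N(J, W) = (J + W) + (-6 - 7)**2 = (J + W) + (-13)**2 = (J + W) + 169 = 169 + J + W)
(N(38*(-3), -33) + b(74))*(f + 13751) = ((169 + 38*(-3) - 33) + 74**2)*(-15960 + 13751) = ((169 - 114 - 33) + 5476)*(-2209) = (22 + 5476)*(-2209) = 5498*(-2209) = -12145082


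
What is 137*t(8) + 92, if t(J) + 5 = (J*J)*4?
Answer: 34479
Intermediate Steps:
t(J) = -5 + 4*J² (t(J) = -5 + (J*J)*4 = -5 + J²*4 = -5 + 4*J²)
137*t(8) + 92 = 137*(-5 + 4*8²) + 92 = 137*(-5 + 4*64) + 92 = 137*(-5 + 256) + 92 = 137*251 + 92 = 34387 + 92 = 34479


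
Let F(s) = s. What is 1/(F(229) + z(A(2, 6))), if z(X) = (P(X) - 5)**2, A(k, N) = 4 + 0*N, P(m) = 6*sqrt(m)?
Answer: 1/278 ≈ 0.0035971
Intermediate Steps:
A(k, N) = 4 (A(k, N) = 4 + 0 = 4)
z(X) = (-5 + 6*sqrt(X))**2 (z(X) = (6*sqrt(X) - 5)**2 = (-5 + 6*sqrt(X))**2)
1/(F(229) + z(A(2, 6))) = 1/(229 + (-5 + 6*sqrt(4))**2) = 1/(229 + (-5 + 6*2)**2) = 1/(229 + (-5 + 12)**2) = 1/(229 + 7**2) = 1/(229 + 49) = 1/278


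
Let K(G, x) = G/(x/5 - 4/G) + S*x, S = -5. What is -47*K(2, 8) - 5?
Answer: 2110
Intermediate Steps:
K(G, x) = -5*x + G/(-4/G + x/5) (K(G, x) = G/(x/5 - 4/G) - 5*x = G/(-4/G + x/5) - 5*x = -5*x + G/(-4/G + x/5))
-47*K(2, 8) - 5 = -235*(2**2 + 20*8 - 1*2*8**2)/(-20 + 2*8) - 5 = -235*(4 + 160 - 1*2*64)/(-20 + 16) - 5 = -235*(4 + 160 - 128)/(-4) - 5 = -235*(-1)*36/4 - 5 = -47*(-45) - 5 = 2115 - 5 = 2110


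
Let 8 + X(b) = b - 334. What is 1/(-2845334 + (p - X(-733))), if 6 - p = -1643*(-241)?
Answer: -1/3240216 ≈ -3.0862e-7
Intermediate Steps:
X(b) = -342 + b (X(b) = -8 + (b - 334) = -8 + (-334 + b) = -342 + b)
p = -395957 (p = 6 - (-1643)*(-241) = 6 - 1*395963 = 6 - 395963 = -395957)
1/(-2845334 + (p - X(-733))) = 1/(-2845334 + (-395957 - (-342 - 733))) = 1/(-2845334 + (-395957 - 1*(-1075))) = 1/(-2845334 + (-395957 + 1075)) = 1/(-2845334 - 394882) = 1/(-3240216) = -1/3240216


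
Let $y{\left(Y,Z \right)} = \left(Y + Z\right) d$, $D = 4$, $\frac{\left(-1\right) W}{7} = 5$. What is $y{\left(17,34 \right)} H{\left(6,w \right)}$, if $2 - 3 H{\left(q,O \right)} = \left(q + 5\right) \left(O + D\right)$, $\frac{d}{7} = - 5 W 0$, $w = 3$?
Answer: $0$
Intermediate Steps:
$W = -35$ ($W = \left(-7\right) 5 = -35$)
$d = 0$ ($d = 7 \left(-5\right) \left(-35\right) 0 = 7 \cdot 175 \cdot 0 = 7 \cdot 0 = 0$)
$H{\left(q,O \right)} = \frac{2}{3} - \frac{\left(4 + O\right) \left(5 + q\right)}{3}$ ($H{\left(q,O \right)} = \frac{2}{3} - \frac{\left(q + 5\right) \left(O + 4\right)}{3} = \frac{2}{3} - \frac{\left(5 + q\right) \left(4 + O\right)}{3} = \frac{2}{3} - \frac{\left(4 + O\right) \left(5 + q\right)}{3}$)
$y{\left(Y,Z \right)} = 0$ ($y{\left(Y,Z \right)} = \left(Y + Z\right) 0 = 0$)
$y{\left(17,34 \right)} H{\left(6,w \right)} = 0 \left(-6 - 5 - 8 - 1 \cdot 6\right) = 0 \left(-6 - 5 - 8 - 6\right) = 0 \left(-25\right) = 0$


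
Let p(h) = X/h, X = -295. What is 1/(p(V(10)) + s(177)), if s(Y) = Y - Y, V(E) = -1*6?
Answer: 6/295 ≈ 0.020339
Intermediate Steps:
V(E) = -6
s(Y) = 0
p(h) = -295/h
1/(p(V(10)) + s(177)) = 1/(-295/(-6) + 0) = 1/(-295*(-⅙) + 0) = 1/(295/6 + 0) = 1/(295/6) = 6/295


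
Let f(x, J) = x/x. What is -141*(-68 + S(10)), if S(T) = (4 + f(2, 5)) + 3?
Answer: 8460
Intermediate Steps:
f(x, J) = 1
S(T) = 8 (S(T) = (4 + 1) + 3 = 5 + 3 = 8)
-141*(-68 + S(10)) = -141*(-68 + 8) = -141*(-60) = 8460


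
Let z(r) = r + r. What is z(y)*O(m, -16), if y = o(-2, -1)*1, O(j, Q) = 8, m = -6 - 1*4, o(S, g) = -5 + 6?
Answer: 16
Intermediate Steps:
o(S, g) = 1
m = -10 (m = -6 - 4 = -10)
y = 1 (y = 1*1 = 1)
z(r) = 2*r
z(y)*O(m, -16) = (2*1)*8 = 2*8 = 16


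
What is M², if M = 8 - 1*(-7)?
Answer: 225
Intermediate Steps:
M = 15 (M = 8 + 7 = 15)
M² = 15² = 225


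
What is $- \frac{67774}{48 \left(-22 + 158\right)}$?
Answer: $- \frac{33887}{3264} \approx -10.382$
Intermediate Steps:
$- \frac{67774}{48 \left(-22 + 158\right)} = - \frac{67774}{48 \cdot 136} = - \frac{67774}{6528} = \left(-67774\right) \frac{1}{6528} = - \frac{33887}{3264}$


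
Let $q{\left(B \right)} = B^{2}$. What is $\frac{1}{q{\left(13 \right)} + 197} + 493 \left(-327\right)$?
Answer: $- \frac{59003225}{366} \approx -1.6121 \cdot 10^{5}$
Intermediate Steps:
$\frac{1}{q{\left(13 \right)} + 197} + 493 \left(-327\right) = \frac{1}{13^{2} + 197} + 493 \left(-327\right) = \frac{1}{169 + 197} - 161211 = \frac{1}{366} - 161211 = - \frac{59003225}{366}$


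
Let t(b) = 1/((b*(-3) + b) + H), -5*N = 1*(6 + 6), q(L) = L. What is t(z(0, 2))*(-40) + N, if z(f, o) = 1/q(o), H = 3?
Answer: -112/5 ≈ -22.400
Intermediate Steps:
N = -12/5 (N = -(6 + 6)/5 = -12/5 ≈ -2.4000)
z(f, o) = 1/o
t(b) = 1/(3 - 2*b) (t(b) = 1/((b*(-3) + b) + 3) = 1/((-3*b + b) + 3) = 1/(-2*b + 3) = 1/(3 - 2*b))
t(z(0, 2))*(-40) + N = -1/(-3 + 2/2)*(-40) - 12/5 = -1/(-3 + 2*(½))*(-40) - 12/5 = -1/(-3 + 1)*(-40) - 12/5 = -1/(-2)*(-40) - 12/5 = -1*(-½)*(-40) - 12/5 = (½)*(-40) - 12/5 = -20 - 12/5 = -112/5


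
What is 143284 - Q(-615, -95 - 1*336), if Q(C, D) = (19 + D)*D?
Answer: -34288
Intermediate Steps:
Q(C, D) = D*(19 + D)
143284 - Q(-615, -95 - 1*336) = 143284 - (-95 - 1*336)*(19 + (-95 - 1*336)) = 143284 - (-95 - 336)*(19 + (-95 - 336)) = 143284 - (-431)*(19 - 431) = 143284 - (-431)*(-412) = 143284 - 1*177572 = 143284 - 177572 = -34288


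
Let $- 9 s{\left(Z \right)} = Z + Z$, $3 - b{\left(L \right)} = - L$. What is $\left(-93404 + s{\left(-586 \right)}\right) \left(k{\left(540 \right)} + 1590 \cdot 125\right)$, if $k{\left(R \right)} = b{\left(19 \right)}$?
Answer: $- \frac{166861938208}{9} \approx -1.854 \cdot 10^{10}$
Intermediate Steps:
$b{\left(L \right)} = 3 + L$ ($b{\left(L \right)} = 3 - - L = 3 + L$)
$k{\left(R \right)} = 22$ ($k{\left(R \right)} = 3 + 19 = 22$)
$s{\left(Z \right)} = - \frac{2 Z}{9}$ ($s{\left(Z \right)} = - \frac{Z + Z}{9} = - \frac{2 Z}{9}$)
$\left(-93404 + s{\left(-586 \right)}\right) \left(k{\left(540 \right)} + 1590 \cdot 125\right) = \left(-93404 - - \frac{1172}{9}\right) \left(22 + 1590 \cdot 125\right) = \left(-93404 + \frac{1172}{9}\right) \left(22 + 198750\right) = \left(- \frac{839464}{9}\right) 198772 = - \frac{166861938208}{9}$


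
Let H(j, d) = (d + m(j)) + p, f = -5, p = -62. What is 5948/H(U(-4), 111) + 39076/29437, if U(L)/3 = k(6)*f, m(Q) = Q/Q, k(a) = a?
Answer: 88522538/735925 ≈ 120.29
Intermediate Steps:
m(Q) = 1
U(L) = -90 (U(L) = 3*(6*(-5)) = 3*(-30) = -90)
H(j, d) = -61 + d (H(j, d) = (d + 1) - 62 = (1 + d) - 62 = -61 + d)
5948/H(U(-4), 111) + 39076/29437 = 5948/(-61 + 111) + 39076/29437 = 5948/50 + 39076*(1/29437) = 5948*(1/50) + 39076/29437 = 2974/25 + 39076/29437 = 88522538/735925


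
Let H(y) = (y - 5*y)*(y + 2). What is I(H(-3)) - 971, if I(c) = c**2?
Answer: -827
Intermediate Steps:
H(y) = -4*y*(2 + y) (H(y) = (-4*y)*(2 + y) = -4*y*(2 + y))
I(H(-3)) - 971 = (-4*(-3)*(2 - 3))**2 - 971 = (-4*(-3)*(-1))**2 - 971 = (-12)**2 - 971 = 144 - 971 = -827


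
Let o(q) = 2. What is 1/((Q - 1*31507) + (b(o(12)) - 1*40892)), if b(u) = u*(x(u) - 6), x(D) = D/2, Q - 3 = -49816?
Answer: -1/122222 ≈ -8.1818e-6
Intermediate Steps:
Q = -49813 (Q = 3 - 49816 = -49813)
x(D) = D/2 (x(D) = D*(½) = D/2)
b(u) = u*(-6 + u/2) (b(u) = u*(u/2 - 6) = u*(-6 + u/2))
1/((Q - 1*31507) + (b(o(12)) - 1*40892)) = 1/((-49813 - 1*31507) + ((½)*2*(-12 + 2) - 1*40892)) = 1/((-49813 - 31507) + ((½)*2*(-10) - 40892)) = 1/(-81320 + (-10 - 40892)) = 1/(-81320 - 40902) = 1/(-122222) = -1/122222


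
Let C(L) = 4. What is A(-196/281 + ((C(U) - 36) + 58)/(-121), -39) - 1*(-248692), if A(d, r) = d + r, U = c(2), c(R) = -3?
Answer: 8454419631/34001 ≈ 2.4865e+5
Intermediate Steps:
U = -3
A(-196/281 + ((C(U) - 36) + 58)/(-121), -39) - 1*(-248692) = ((-196/281 + ((4 - 36) + 58)/(-121)) - 39) - 1*(-248692) = ((-196*1/281 + (-32 + 58)*(-1/121)) - 39) + 248692 = ((-196/281 + 26*(-1/121)) - 39) + 248692 = ((-196/281 - 26/121) - 39) + 248692 = (-31022/34001 - 39) + 248692 = -1357061/34001 + 248692 = 8454419631/34001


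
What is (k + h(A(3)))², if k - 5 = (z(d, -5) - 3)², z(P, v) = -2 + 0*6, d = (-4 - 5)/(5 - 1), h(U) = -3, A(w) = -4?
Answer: 729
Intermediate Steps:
d = -9/4 ≈ -2.2500
z(P, v) = -2 (z(P, v) = -2 + 0 = -2)
k = 30 (k = 5 + (-2 - 3)² = 5 + (-5)² = 5 + 25 = 30)
(k + h(A(3)))² = (30 - 3)² = 27² = 729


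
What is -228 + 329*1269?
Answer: 417273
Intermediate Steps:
-228 + 329*1269 = -228 + 417501 = 417273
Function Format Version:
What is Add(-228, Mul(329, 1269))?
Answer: 417273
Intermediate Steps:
Add(-228, Mul(329, 1269)) = Add(-228, 417501) = 417273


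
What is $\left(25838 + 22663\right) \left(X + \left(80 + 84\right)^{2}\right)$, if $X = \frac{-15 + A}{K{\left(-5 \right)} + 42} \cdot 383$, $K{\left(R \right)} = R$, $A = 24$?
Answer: $\frac{48433050099}{37} \approx 1.309 \cdot 10^{9}$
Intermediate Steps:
$X = \frac{3447}{37}$ ($X = \frac{-15 + 24}{-5 + 42} \cdot 383 = \frac{9}{37} \cdot 383 = \frac{3447}{37} \approx 93.162$)
$\left(25838 + 22663\right) \left(X + \left(80 + 84\right)^{2}\right) = \left(25838 + 22663\right) \left(\frac{3447}{37} + \left(80 + 84\right)^{2}\right) = 48501 \left(\frac{3447}{37} + 164^{2}\right) = 48501 \left(\frac{3447}{37} + 26896\right) = 48501 \cdot \frac{998599}{37} = \frac{48433050099}{37}$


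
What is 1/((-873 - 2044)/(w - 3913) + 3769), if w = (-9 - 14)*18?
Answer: 4327/16311380 ≈ 0.00026528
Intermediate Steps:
w = -414 (w = -23*18 = -414)
1/((-873 - 2044)/(w - 3913) + 3769) = 1/((-873 - 2044)/(-414 - 3913) + 3769) = 1/(-2917/(-4327) + 3769) = 1/(-2917*(-1/4327) + 3769) = 1/(2917/4327 + 3769) = 1/(16311380/4327) = 4327/16311380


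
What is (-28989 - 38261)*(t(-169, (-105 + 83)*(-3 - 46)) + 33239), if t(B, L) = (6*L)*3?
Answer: -3540241750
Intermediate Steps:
t(B, L) = 18*L
(-28989 - 38261)*(t(-169, (-105 + 83)*(-3 - 46)) + 33239) = (-28989 - 38261)*(18*((-105 + 83)*(-3 - 46)) + 33239) = -67250*(18*(-22*(-49)) + 33239) = -67250*(18*1078 + 33239) = -67250*(19404 + 33239) = -67250*52643 = -3540241750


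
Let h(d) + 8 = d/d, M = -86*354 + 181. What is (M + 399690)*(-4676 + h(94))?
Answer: -1730026641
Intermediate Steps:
M = -30263 (M = -30444 + 181 = -30263)
h(d) = -7 (h(d) = -8 + d/d = -8 + 1 = -7)
(M + 399690)*(-4676 + h(94)) = (-30263 + 399690)*(-4676 - 7) = 369427*(-4683) = -1730026641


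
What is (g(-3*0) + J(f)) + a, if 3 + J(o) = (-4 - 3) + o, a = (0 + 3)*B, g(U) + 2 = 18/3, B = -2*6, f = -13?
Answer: -55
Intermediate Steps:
B = -12
g(U) = 4 (g(U) = -2 + 18/3 = -2 + 18*(1/3) = -2 + 6 = 4)
a = -36 (a = (0 + 3)*(-12) = 3*(-12) = -36)
J(o) = -10 + o (J(o) = -3 + ((-4 - 3) + o) = -3 + (-7 + o) = -10 + o)
(g(-3*0) + J(f)) + a = (4 + (-10 - 13)) - 36 = (4 - 23) - 36 = -19 - 36 = -55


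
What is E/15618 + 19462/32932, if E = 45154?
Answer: 447742261/128582994 ≈ 3.4821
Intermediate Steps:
E/15618 + 19462/32932 = 45154/15618 + 19462/32932 = 45154*(1/15618) + 19462*(1/32932) = 22577/7809 + 9731/16466 = 447742261/128582994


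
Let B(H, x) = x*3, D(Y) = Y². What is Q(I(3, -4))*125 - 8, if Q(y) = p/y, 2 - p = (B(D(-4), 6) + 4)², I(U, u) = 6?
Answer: -30149/3 ≈ -10050.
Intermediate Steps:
B(H, x) = 3*x
p = -482 (p = 2 - (3*6 + 4)² = 2 - (18 + 4)² = 2 - 1*22² = 2 - 1*484 = 2 - 484 = -482)
Q(y) = -482/y
Q(I(3, -4))*125 - 8 = -482/6*125 - 8 = -482*⅙*125 - 8 = -241/3*125 - 8 = -30125/3 - 8 = -30149/3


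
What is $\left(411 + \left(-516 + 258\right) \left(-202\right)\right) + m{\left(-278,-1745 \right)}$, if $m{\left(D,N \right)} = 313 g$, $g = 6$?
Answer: $54405$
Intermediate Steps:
$m{\left(D,N \right)} = 1878$ ($m{\left(D,N \right)} = 313 \cdot 6 = 1878$)
$\left(411 + \left(-516 + 258\right) \left(-202\right)\right) + m{\left(-278,-1745 \right)} = \left(411 + \left(-516 + 258\right) \left(-202\right)\right) + 1878 = \left(411 - -52116\right) + 1878 = \left(411 + 52116\right) + 1878 = 52527 + 1878 = 54405$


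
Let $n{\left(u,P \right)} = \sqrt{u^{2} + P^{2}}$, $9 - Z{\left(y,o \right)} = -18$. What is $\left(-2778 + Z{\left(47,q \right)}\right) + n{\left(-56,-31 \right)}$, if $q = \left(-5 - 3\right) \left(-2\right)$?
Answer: $-2751 + \sqrt{4097} \approx -2687.0$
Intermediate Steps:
$q = 16$ ($q = \left(-8\right) \left(-2\right) = 16$)
$Z{\left(y,o \right)} = 27$ ($Z{\left(y,o \right)} = 9 - -18 = 9 + 18 = 27$)
$n{\left(u,P \right)} = \sqrt{P^{2} + u^{2}}$
$\left(-2778 + Z{\left(47,q \right)}\right) + n{\left(-56,-31 \right)} = \left(-2778 + 27\right) + \sqrt{\left(-31\right)^{2} + \left(-56\right)^{2}} = -2751 + \sqrt{961 + 3136} = -2751 + \sqrt{4097}$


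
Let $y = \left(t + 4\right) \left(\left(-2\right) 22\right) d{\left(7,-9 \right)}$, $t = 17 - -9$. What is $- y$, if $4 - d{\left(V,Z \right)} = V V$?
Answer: $-59400$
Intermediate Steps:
$t = 26$ ($t = 17 + 9 = 26$)
$d{\left(V,Z \right)} = 4 - V^{2}$ ($d{\left(V,Z \right)} = 4 - V V = 4 - V^{2}$)
$y = 59400$ ($y = \left(26 + 4\right) \left(\left(-2\right) 22\right) \left(4 - 7^{2}\right) = 30 \left(-44\right) \left(4 - 49\right) = - 1320 \left(4 - 49\right) = \left(-1320\right) \left(-45\right) = 59400$)
$- y = \left(-1\right) 59400 = -59400$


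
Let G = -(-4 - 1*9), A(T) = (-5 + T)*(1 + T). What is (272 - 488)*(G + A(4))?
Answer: -1728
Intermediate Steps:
A(T) = (1 + T)*(-5 + T)
G = 13 (G = -(-4 - 9) = -1*(-13) = 13)
(272 - 488)*(G + A(4)) = (272 - 488)*(13 + (-5 + 4² - 4*4)) = -216*(13 + (-5 + 16 - 16)) = -216*(13 - 5) = -216*8 = -1728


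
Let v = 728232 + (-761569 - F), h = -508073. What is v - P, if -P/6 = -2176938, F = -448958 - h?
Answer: -13154080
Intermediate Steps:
F = 59115 (F = -448958 - 1*(-508073) = -448958 + 508073 = 59115)
P = 13061628 (P = -6*(-2176938) = 13061628)
v = -92452 (v = 728232 + (-761569 - 1*59115) = 728232 + (-761569 - 59115) = 728232 - 820684 = -92452)
v - P = -92452 - 1*13061628 = -92452 - 13061628 = -13154080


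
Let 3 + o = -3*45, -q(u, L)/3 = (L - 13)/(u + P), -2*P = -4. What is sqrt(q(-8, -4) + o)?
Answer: I*sqrt(586)/2 ≈ 12.104*I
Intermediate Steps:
P = 2 (P = -1/2*(-4) = 2)
q(u, L) = -3*(-13 + L)/(2 + u) (q(u, L) = -3*(L - 13)/(u + 2) = -3*(-13 + L)/(2 + u))
o = -138 (o = -3 - 3*45 = -3 - 135 = -138)
sqrt(q(-8, -4) + o) = sqrt(3*(13 - 1*(-4))/(2 - 8) - 138) = sqrt(3*(13 + 4)/(-6) - 138) = sqrt(3*(-1/6)*17 - 138) = sqrt(-17/2 - 138) = sqrt(-293/2) = I*sqrt(586)/2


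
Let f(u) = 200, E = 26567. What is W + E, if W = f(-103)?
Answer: 26767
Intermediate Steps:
W = 200
W + E = 200 + 26567 = 26767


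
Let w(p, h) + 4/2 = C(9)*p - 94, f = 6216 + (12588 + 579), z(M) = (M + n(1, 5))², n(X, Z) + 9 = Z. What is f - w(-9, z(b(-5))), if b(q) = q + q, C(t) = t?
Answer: 19560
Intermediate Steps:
n(X, Z) = -9 + Z
b(q) = 2*q
z(M) = (-4 + M)² (z(M) = (M + (-9 + 5))² = (M - 4)² = (-4 + M)²)
f = 19383 (f = 6216 + 13167 = 19383)
w(p, h) = -96 + 9*p (w(p, h) = -2 + (9*p - 94) = -2 + (-94 + 9*p) = -96 + 9*p)
f - w(-9, z(b(-5))) = 19383 - (-96 + 9*(-9)) = 19383 - (-96 - 81) = 19383 - 1*(-177) = 19383 + 177 = 19560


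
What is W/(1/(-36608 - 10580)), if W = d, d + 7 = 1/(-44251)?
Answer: 14616860504/44251 ≈ 3.3032e+5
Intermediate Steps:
d = -309758/44251 (d = -7 + 1/(-44251) = -7 - 1/44251 = -309758/44251 ≈ -7.0000)
W = -309758/44251 ≈ -7.0000
W/(1/(-36608 - 10580)) = -309758/(44251*(1/(-36608 - 10580))) = -309758/(44251*(1/(-47188))) = -309758/(44251*(-1/47188)) = -309758/44251*(-47188) = 14616860504/44251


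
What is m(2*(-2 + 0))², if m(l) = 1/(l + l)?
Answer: 1/64 ≈ 0.015625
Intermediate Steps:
m(l) = 1/(2*l)
m(2*(-2 + 0))² = (1/(2*((2*(-2 + 0)))))² = (1/(2*((2*(-2)))))² = ((½)/(-4))² = ((½)*(-¼))² = (-⅛)² = 1/64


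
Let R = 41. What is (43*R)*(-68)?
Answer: -119884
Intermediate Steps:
(43*R)*(-68) = (43*41)*(-68) = 1763*(-68) = -119884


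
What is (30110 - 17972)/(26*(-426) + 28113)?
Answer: 4046/5679 ≈ 0.71245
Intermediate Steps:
(30110 - 17972)/(26*(-426) + 28113) = 12138/(-11076 + 28113) = 12138/17037 = 12138*(1/17037) = 4046/5679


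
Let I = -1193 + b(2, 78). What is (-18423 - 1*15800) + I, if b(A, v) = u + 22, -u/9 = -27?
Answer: -35151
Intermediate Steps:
u = 243 (u = -9*(-27) = 243)
b(A, v) = 265 (b(A, v) = 243 + 22 = 265)
I = -928 (I = -1193 + 265 = -928)
(-18423 - 1*15800) + I = (-18423 - 1*15800) - 928 = (-18423 - 15800) - 928 = -34223 - 928 = -35151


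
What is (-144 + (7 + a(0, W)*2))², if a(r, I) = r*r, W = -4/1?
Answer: 18769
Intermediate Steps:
W = -4 (W = -4*1 = -4)
a(r, I) = r²
(-144 + (7 + a(0, W)*2))² = (-144 + (7 + 0²*2))² = (-144 + (7 + 0*2))² = (-144 + (7 + 0))² = (-144 + 7)² = (-137)² = 18769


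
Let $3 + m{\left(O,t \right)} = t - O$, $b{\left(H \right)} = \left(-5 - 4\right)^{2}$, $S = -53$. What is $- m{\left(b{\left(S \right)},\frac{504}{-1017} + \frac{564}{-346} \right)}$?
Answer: $\frac{1683670}{19549} \approx 86.126$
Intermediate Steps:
$b{\left(H \right)} = 81$ ($b{\left(H \right)} = \left(-9\right)^{2} = 81$)
$m{\left(O,t \right)} = -3 + t - O$ ($m{\left(O,t \right)} = -3 - \left(O - t\right) = -3 + t - O$)
$- m{\left(b{\left(S \right)},\frac{504}{-1017} + \frac{564}{-346} \right)} = - (-3 + \left(\frac{504}{-1017} + \frac{564}{-346}\right) - 81) = - (-3 + \left(504 \left(- \frac{1}{1017}\right) + 564 \left(- \frac{1}{346}\right)\right) - 81) = - (-3 - \frac{41554}{19549} - 81) = \left(-1\right) \left(- \frac{1683670}{19549}\right) = \frac{1683670}{19549}$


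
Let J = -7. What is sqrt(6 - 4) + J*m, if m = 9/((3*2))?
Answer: -21/2 + sqrt(2) ≈ -9.0858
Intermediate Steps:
m = 3/2 (m = 9/6 = 9*(1/6) = 3/2 ≈ 1.5000)
sqrt(6 - 4) + J*m = sqrt(6 - 4) - 7*3/2 = sqrt(2) - 21/2 = -21/2 + sqrt(2)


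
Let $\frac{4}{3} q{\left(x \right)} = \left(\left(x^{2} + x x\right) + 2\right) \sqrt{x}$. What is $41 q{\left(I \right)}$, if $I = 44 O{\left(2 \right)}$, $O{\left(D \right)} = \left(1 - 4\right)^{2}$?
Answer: $57865473 \sqrt{11} \approx 1.9192 \cdot 10^{8}$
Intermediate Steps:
$O{\left(D \right)} = 9$ ($O{\left(D \right)} = \left(-3\right)^{2} = 9$)
$I = 396$ ($I = 44 \cdot 9 = 396$)
$q{\left(x \right)} = \frac{3 \sqrt{x} \left(2 + 2 x^{2}\right)}{4}$ ($q{\left(x \right)} = \frac{3 \left(\left(x^{2} + x x\right) + 2\right) \sqrt{x}}{4} = \frac{3 \left(\left(x^{2} + x^{2}\right) + 2\right) \sqrt{x}}{4} = \frac{3 \left(2 x^{2} + 2\right) \sqrt{x}}{4} = \frac{3 \left(2 + 2 x^{2}\right) \sqrt{x}}{4} = \frac{3 \sqrt{x} \left(2 + 2 x^{2}\right)}{4}$)
$41 q{\left(I \right)} = 41 \frac{3 \sqrt{396} \left(1 + 396^{2}\right)}{2} = 41 \frac{3 \cdot 6 \sqrt{11} \left(1 + 156816\right)}{2} = 41 \cdot \frac{3}{2} \cdot 6 \sqrt{11} \cdot 156817 = 41 \cdot 1411353 \sqrt{11} = 57865473 \sqrt{11}$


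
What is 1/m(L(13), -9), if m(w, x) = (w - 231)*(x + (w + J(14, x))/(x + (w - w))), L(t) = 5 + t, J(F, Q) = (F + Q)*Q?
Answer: 1/1278 ≈ 0.00078247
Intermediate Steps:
J(F, Q) = Q*(F + Q)
m(w, x) = (-231 + w)*(x + (w + x*(14 + x))/x) (m(w, x) = (w - 231)*(x + (w + x*(14 + x))/(x + (w - w))) = (-231 + w)*(x + (w + x*(14 + x))/(x + 0)) = (-231 + w)*(x + (w + x*(14 + x))/x))
1/m(L(13), -9) = 1/(-3234 - 462*(-9) + 14*(5 + 13) + (5 + 13)²/(-9) - 231*(5 + 13)/(-9) + 2*(5 + 13)*(-9)) = 1/(-3234 + 4158 + 14*18 + 18²*(-⅑) - 231*18*(-⅑) + 2*18*(-9)) = 1/(-3234 + 4158 + 252 + 324*(-⅑) + 462 - 324) = 1/(-3234 + 4158 + 252 - 36 + 462 - 324) = 1/1278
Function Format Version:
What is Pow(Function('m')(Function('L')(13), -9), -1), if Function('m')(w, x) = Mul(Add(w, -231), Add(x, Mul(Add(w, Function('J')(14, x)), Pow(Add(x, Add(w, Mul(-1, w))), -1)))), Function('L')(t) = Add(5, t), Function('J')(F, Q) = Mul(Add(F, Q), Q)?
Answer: Rational(1, 1278) ≈ 0.00078247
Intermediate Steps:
Function('J')(F, Q) = Mul(Q, Add(F, Q))
Function('m')(w, x) = Mul(Add(-231, w), Add(x, Mul(Pow(x, -1), Add(w, Mul(x, Add(14, x)))))) (Function('m')(w, x) = Mul(Add(w, -231), Add(x, Mul(Add(w, Mul(x, Add(14, x))), Pow(Add(x, Add(w, Mul(-1, w))), -1)))) = Mul(Add(-231, w), Add(x, Mul(Add(w, Mul(x, Add(14, x))), Pow(Add(x, 0), -1)))) = Mul(Add(-231, w), Add(x, Mul(Add(w, Mul(x, Add(14, x))), Pow(x, -1)))) = Mul(Add(-231, w), Add(x, Mul(Pow(x, -1), Add(w, Mul(x, Add(14, x)))))))
Pow(Function('m')(Function('L')(13), -9), -1) = Pow(Add(-3234, Mul(-462, -9), Mul(14, Add(5, 13)), Mul(Pow(Add(5, 13), 2), Pow(-9, -1)), Mul(-231, Add(5, 13), Pow(-9, -1)), Mul(2, Add(5, 13), -9)), -1) = Pow(Add(-3234, 4158, Mul(14, 18), Mul(Pow(18, 2), Rational(-1, 9)), Mul(-231, 18, Rational(-1, 9)), Mul(2, 18, -9)), -1) = Pow(Add(-3234, 4158, 252, Mul(324, Rational(-1, 9)), 462, -324), -1) = Pow(Add(-3234, 4158, 252, -36, 462, -324), -1) = Pow(1278, -1) = Rational(1, 1278)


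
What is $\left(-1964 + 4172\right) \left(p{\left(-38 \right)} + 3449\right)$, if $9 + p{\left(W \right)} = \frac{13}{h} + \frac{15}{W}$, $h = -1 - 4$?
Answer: $\frac{720946224}{95} \approx 7.5889 \cdot 10^{6}$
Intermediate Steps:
$h = -5$ ($h = -1 - 4 = -5$)
$p{\left(W \right)} = - \frac{58}{5} + \frac{15}{W}$ ($p{\left(W \right)} = -9 + \left(\frac{13}{-5} + \frac{15}{W}\right) = -9 + \left(13 \left(- \frac{1}{5}\right) + \frac{15}{W}\right) = -9 - \left(\frac{13}{5} - \frac{15}{W}\right) = - \frac{58}{5} + \frac{15}{W}$)
$\left(-1964 + 4172\right) \left(p{\left(-38 \right)} + 3449\right) = \left(-1964 + 4172\right) \left(\left(- \frac{58}{5} + \frac{15}{-38}\right) + 3449\right) = 2208 \left(\left(- \frac{58}{5} + 15 \left(- \frac{1}{38}\right)\right) + 3449\right) = 2208 \left(\left(- \frac{58}{5} - \frac{15}{38}\right) + 3449\right) = 2208 \left(- \frac{2279}{190} + 3449\right) = 2208 \cdot \frac{653031}{190} = \frac{720946224}{95}$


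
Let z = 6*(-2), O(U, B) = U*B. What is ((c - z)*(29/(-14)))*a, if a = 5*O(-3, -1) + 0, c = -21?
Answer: 3915/14 ≈ 279.64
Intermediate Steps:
O(U, B) = B*U
a = 15 (a = 5*(-1*(-3)) + 0 = 5*3 + 0 = 15 + 0 = 15)
z = -12
((c - z)*(29/(-14)))*a = ((-21 - 1*(-12))*(29/(-14)))*15 = ((-21 + 12)*(29*(-1/14)))*15 = -9*(-29/14)*15 = (261/14)*15 = 3915/14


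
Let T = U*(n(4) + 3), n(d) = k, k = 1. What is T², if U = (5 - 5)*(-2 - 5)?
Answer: 0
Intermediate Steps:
U = 0 (U = 0*(-7) = 0)
n(d) = 1
T = 0 (T = 0*(1 + 3) = 0*4 = 0)
T² = 0² = 0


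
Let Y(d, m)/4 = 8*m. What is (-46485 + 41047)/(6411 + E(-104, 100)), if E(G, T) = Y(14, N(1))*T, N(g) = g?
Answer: -5438/9611 ≈ -0.56581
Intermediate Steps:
Y(d, m) = 32*m (Y(d, m) = 4*(8*m) = 32*m)
E(G, T) = 32*T (E(G, T) = (32*1)*T = 32*T)
(-46485 + 41047)/(6411 + E(-104, 100)) = (-46485 + 41047)/(6411 + 32*100) = -5438/(6411 + 3200) = -5438/9611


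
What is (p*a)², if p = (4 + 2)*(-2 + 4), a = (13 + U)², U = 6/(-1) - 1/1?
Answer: 186624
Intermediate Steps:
U = -7 (U = 6*(-1) - 1*1 = -6 - 1 = -7)
a = 36 (a = (13 - 7)² = 6² = 36)
p = 12 (p = 6*2 = 12)
(p*a)² = (12*36)² = 432² = 186624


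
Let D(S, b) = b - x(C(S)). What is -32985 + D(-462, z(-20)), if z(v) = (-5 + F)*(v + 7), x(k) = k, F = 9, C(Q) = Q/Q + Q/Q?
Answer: -33039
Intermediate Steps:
C(Q) = 2 (C(Q) = 1 + 1 = 2)
z(v) = 28 + 4*v (z(v) = (-5 + 9)*(v + 7) = 4*(7 + v) = 28 + 4*v)
D(S, b) = -2 + b (D(S, b) = b - 1*2 = b - 2 = -2 + b)
-32985 + D(-462, z(-20)) = -32985 + (-2 + (28 + 4*(-20))) = -32985 + (-2 + (28 - 80)) = -32985 + (-2 - 52) = -32985 - 54 = -33039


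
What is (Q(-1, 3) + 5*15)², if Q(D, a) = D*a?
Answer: 5184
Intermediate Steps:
(Q(-1, 3) + 5*15)² = (-1*3 + 5*15)² = (-3 + 75)² = 72² = 5184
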